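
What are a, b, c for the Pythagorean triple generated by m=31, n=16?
(705, 992, 1217)

Euclid's formula: a = m² - n², b = 2mn, c = m² + n²
m = 31, n = 16
a = 31² - 16² = 961 - 256 = 705
b = 2 × 31 × 16 = 992
c = 31² + 16² = 961 + 256 = 1217
Verification: 705² + 992² = 497025 + 984064 = 1481089 = 1217² ✓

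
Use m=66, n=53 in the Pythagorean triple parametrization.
(1547, 6996, 7165)

Euclid's formula: a = m² - n², b = 2mn, c = m² + n²
m = 66, n = 53
a = 66² - 53² = 4356 - 2809 = 1547
b = 2 × 66 × 53 = 6996
c = 66² + 53² = 4356 + 2809 = 7165
Verification: 1547² + 6996² = 2393209 + 48944016 = 51337225 = 7165² ✓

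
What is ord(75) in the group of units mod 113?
112

113 is prime, so ord(75) divides φ(113) = 112.
Divisors of 112: 1, 2, 4, 7, 8, 14, 16, 28, 56, 112.
Repeated squaring: 75^1 ≡ 75, 75^2 ≡ 88, 75^4 ≡ 60, 75^8 ≡ 97, 75^16 ≡ 30, 75^32 ≡ 109, 75^64 ≡ 16 (mod 113).
Test 75^d mod 113 for each divisor d in increasing order:
75^1 ≡ 75
75^2 ≡ 88
75^4 ≡ 60
75^7 = 75^4·75^2·75^1 ≡ 48
75^8 ≡ 97
75^14 = 75^8·75^4·75^2 ≡ 44
75^16 ≡ 30
75^28 = 75^16·75^8·75^4 ≡ 15
75^56 = 75^32·75^16·75^8 ≡ 112
75^112 = 75^64·75^32·75^16 ≡ 1  ← first divisor giving 1
The order is 112.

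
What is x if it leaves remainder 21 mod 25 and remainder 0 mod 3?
21

Using Chinese Remainder Theorem:
M = 25 × 3 = 75
M1 = 3, M2 = 25
y1 = 3^(-1) mod 25 = 17
y2 = 25^(-1) mod 3 = 1
x = (21×3×17 + 0×25×1) mod 75 = 21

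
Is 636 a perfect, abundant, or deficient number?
abundant

Proper divisors of 636: sum = 1 + 2 + 3 + 4 + 6 + 12 + 53 + 106 + 159 + 212 + 318 = 876
Since 876 > 636, 636 is abundant.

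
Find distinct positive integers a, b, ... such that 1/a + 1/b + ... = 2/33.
1/17 + 1/561

Greedy algorithm:
2/33: ceiling(33/2) = 17, use 1/17
1/561: ceiling(561/1) = 561, use 1/561
Result: 2/33 = 1/17 + 1/561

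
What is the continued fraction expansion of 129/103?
[1; 3, 1, 25]

Euclidean algorithm steps:
129 = 1 × 103 + 26
103 = 3 × 26 + 25
26 = 1 × 25 + 1
25 = 25 × 1 + 0
Continued fraction: [1; 3, 1, 25]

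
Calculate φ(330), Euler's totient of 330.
80

330 = 2 × 3 × 5 × 11
φ(n) = n × ∏(1 - 1/p) for each prime p dividing n
φ(330) = 330 × (1 - 1/2) × (1 - 1/3) × (1 - 1/5) × (1 - 1/11) = 80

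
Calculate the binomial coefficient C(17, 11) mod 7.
0

Using Lucas' theorem:
Write n=17 and k=11 in base 7:
n in base 7: [2, 3]
k in base 7: [1, 4]
C(17,11) mod 7 = ∏ C(n_i, k_i) mod 7
Digit binomials (mod 7): C(2,1) = 2; C(3,4) = 0 (k_i > n_i)
Product: 2 × 0 = 0 ≡ 0 (mod 7)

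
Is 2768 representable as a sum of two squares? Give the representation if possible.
8² + 52² (a=8, b=52)

Factorization: 2768 = 2^4 × 173
By Fermat: n is sum of two squares iff every prime p ≡ 3 (mod 4) appears to even power.
All primes ≡ 3 (mod 4) appear to even power.
Search a = 0, 1, 2, … for 2768 - a² a perfect square: first hit at a = 8: 2768 - 64 = 2704 = 52².
2768 = 8² + 52² = 64 + 2704 ✓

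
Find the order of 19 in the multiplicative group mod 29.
28

29 is prime, so ord(19) divides φ(29) = 28.
Divisors of 28: 1, 2, 4, 7, 14, 28.
Repeated squaring: 19^1 ≡ 19, 19^2 ≡ 13, 19^4 ≡ 24, 19^8 ≡ 25, 19^16 ≡ 16 (mod 29).
Test 19^d mod 29 for each divisor d in increasing order:
19^1 ≡ 19
19^2 ≡ 13
19^4 ≡ 24
19^7 = 19^4·19^2·19^1 ≡ 12
19^14 = 19^8·19^4·19^2 ≡ 28
19^28 = 19^16·19^8·19^4 ≡ 1  ← first divisor giving 1
The order is 28.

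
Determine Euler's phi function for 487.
486

487 = 487
φ(n) = n × ∏(1 - 1/p) for each prime p dividing n
φ(487) = 487 × (1 - 1/487) = 486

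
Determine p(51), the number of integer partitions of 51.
239943

p(n) counts ways to write n as a sum of positive integers (order ignored).
Euler's pentagonal recurrence: p(k) = p(k-1) + p(k-2) - p(k-5) - p(k-7) + p(k-12) + p(k-15) - ... (offsets j(3j∓1)/2, signs ++--, p(0)=1, p(<0)=0).
DP table for k = 0..50: p(0)=1, p(1)=1, p(2)=2, p(3)=3, p(4)=5, p(5)=7, p(6)=11, p(7)=15, p(8)=22, p(9)=30, p(10)=42, p(11)=56, p(12)=77, p(13)=101, p(14)=135, p(15)=176, p(16)=231, p(17)=297, p(18)=385, p(19)=490, p(20)=627, p(21)=792, p(22)=1002, p(23)=1255, p(24)=1575, p(25)=1958, p(26)=2436, p(27)=3010, p(28)=3718, p(29)=4565, p(30)=5604, p(31)=6842, p(32)=8349, p(33)=10143, p(34)=12310, p(35)=14883, p(36)=17977, p(37)=21637, p(38)=26015, p(39)=31185, p(40)=37338, p(41)=44583, p(42)=53174, p(43)=63261, p(44)=75175, p(45)=89134, p(46)=105558, p(47)=124754, p(48)=147273, p(49)=173525, p(50)=204226.
Final step: p(51) = p(50) + p(49) - p(46) - p(44) + p(39) + p(36) - p(29) - p(25) + p(16) + p(11) - p(0)
= 204226 + 173525 - 105558 - 75175 + 31185 + 17977 - 4565 - 1958 + 231 + 56 - 1
= 239943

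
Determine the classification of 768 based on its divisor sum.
abundant

Proper divisors of 768: sum = 1 + 2 + 3 + 4 + 6 + 8 + 12 + 16 + ... + 128 + 192 + 256 + 384 (17 divisors) = 1276
Since 1276 > 768, 768 is abundant.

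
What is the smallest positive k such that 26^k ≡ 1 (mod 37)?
3

37 is prime, so ord(26) divides φ(37) = 36.
Divisors of 36: 1, 2, 3, 4, 6, 9, 12, 18, 36.
Repeated squaring: 26^1 ≡ 26, 26^2 ≡ 10, 26^4 ≡ 26, 26^8 ≡ 10, 26^16 ≡ 26, 26^32 ≡ 10 (mod 37).
Test 26^d mod 37 for each divisor d in increasing order:
26^1 ≡ 26
26^2 ≡ 10
26^3 = 26^2·26^1 ≡ 1  ← first divisor giving 1
The order is 3.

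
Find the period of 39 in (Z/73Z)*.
72

73 is prime, so ord(39) divides φ(73) = 72.
Divisors of 72: 1, 2, 3, 4, 6, 8, 9, 12, 18, 24, 36, 72.
Repeated squaring: 39^1 ≡ 39, 39^2 ≡ 61, 39^4 ≡ 71, 39^8 ≡ 4, 39^16 ≡ 16, 39^32 ≡ 37, 39^64 ≡ 55 (mod 73).
Test 39^d mod 73 for each divisor d in increasing order:
39^1 ≡ 39
39^2 ≡ 61
39^3 = 39^2·39^1 ≡ 43
39^4 ≡ 71
39^6 = 39^4·39^2 ≡ 24
39^8 ≡ 4
39^9 = 39^8·39^1 ≡ 10
39^12 = 39^8·39^4 ≡ 65
39^18 = 39^16·39^2 ≡ 27
39^24 = 39^16·39^8 ≡ 64
39^36 = 39^32·39^4 ≡ 72
39^72 = 39^64·39^8 ≡ 1  ← first divisor giving 1
The order is 72.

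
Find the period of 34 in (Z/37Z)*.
9

37 is prime, so ord(34) divides φ(37) = 36.
Divisors of 36: 1, 2, 3, 4, 6, 9, 12, 18, 36.
Repeated squaring: 34^1 ≡ 34, 34^2 ≡ 9, 34^4 ≡ 7, 34^8 ≡ 12, 34^16 ≡ 33, 34^32 ≡ 16 (mod 37).
Test 34^d mod 37 for each divisor d in increasing order:
34^1 ≡ 34
34^2 ≡ 9
34^3 = 34^2·34^1 ≡ 10
34^4 ≡ 7
34^6 = 34^4·34^2 ≡ 26
34^9 = 34^8·34^1 ≡ 1  ← first divisor giving 1
The order is 9.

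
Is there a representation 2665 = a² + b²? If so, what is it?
8² + 51² (a=8, b=51)

Factorization: 2665 = 5 × 13 × 41
By Fermat: n is sum of two squares iff every prime p ≡ 3 (mod 4) appears to even power.
All primes ≡ 3 (mod 4) appear to even power.
Search a = 0, 1, 2, … for 2665 - a² a perfect square: first hit at a = 8: 2665 - 64 = 2601 = 51².
2665 = 8² + 51² = 64 + 2601 ✓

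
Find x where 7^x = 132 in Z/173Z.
44

Baby-step giant-step with step n = ⌈√173⌉ = 14.
Baby steps 7^j mod 173 (j:value) for j=0..13: 0:1, 1:7, 2:49, 3:170, 4:152, 5:26, 6:9, 7:63, 8:95, 9:146, 10:157, 11:61, 12:81, 13:48.
Giant-step multiplier: 7^(-14) ≡ 7^(172-14) = 7^158 ≡ 121 (mod 173).
Giant steps γ_i = 132·121^i mod 173: γ_0=132, γ_1=56, γ_2=29, γ_3=49 (in table at j=2).
x = i·n + j = 3·14 + 2 = 44.
Check: 7^44 ≡ 132 (mod 173).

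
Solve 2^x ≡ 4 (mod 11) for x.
2

Baby-step giant-step with step n = ⌈√11⌉ = 4.
Baby steps 2^j mod 11 (j:value) for j=0..3: 0:1, 1:2, 2:4, 3:8.
h = 4 is already in the table at j=2, so x = 2.
Check: 2^2 ≡ 4 (mod 11).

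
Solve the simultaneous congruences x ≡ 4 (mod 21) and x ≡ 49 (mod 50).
949

Using Chinese Remainder Theorem:
M = 21 × 50 = 1050
M1 = 50, M2 = 21
y1 = 50^(-1) mod 21 = 8
y2 = 21^(-1) mod 50 = 31
x = (4×50×8 + 49×21×31) mod 1050 = 949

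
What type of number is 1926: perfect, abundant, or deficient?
abundant

Proper divisors of 1926: sum = 1 + 2 + 3 + 6 + 9 + 18 + 107 + 214 + 321 + 642 + 963 = 2286
Since 2286 > 1926, 1926 is abundant.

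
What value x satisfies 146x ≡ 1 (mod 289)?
97

gcd(146, 289) = 1, so the inverse exists.
Extended Euclidean algorithm on (289, 146):
289 = 1 × 146 + 143  ⟹  143 = (1)·289 + (-1)·146
146 = 1 × 143 + 3  ⟹  3 = (-1)·289 + (2)·146
143 = 47 × 3 + 2  ⟹  2 = (48)·289 + (-95)·146
3 = 1 × 2 + 1  ⟹  1 = (-49)·289 + (97)·146
So (97)·146 ≡ 1 (mod 289), i.e. 146^(-1) ≡ 97 (mod 289).
Check: 146 × 97 = 14162 ≡ 1 (mod 289)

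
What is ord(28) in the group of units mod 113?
7

113 is prime, so ord(28) divides φ(113) = 112.
Divisors of 112: 1, 2, 4, 7, 8, 14, 16, 28, 56, 112.
Repeated squaring: 28^1 ≡ 28, 28^2 ≡ 106, 28^4 ≡ 49, 28^8 ≡ 28, 28^16 ≡ 106, 28^32 ≡ 49, 28^64 ≡ 28 (mod 113).
Test 28^d mod 113 for each divisor d in increasing order:
28^1 ≡ 28
28^2 ≡ 106
28^4 ≡ 49
28^7 = 28^4·28^2·28^1 ≡ 1  ← first divisor giving 1
The order is 7.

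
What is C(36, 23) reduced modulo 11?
9

Using Lucas' theorem:
Write n=36 and k=23 in base 11:
n in base 11: [3, 3]
k in base 11: [2, 1]
C(36,23) mod 11 = ∏ C(n_i, k_i) mod 11
Digit binomials (mod 11): C(3,2) = 3; C(3,1) = 3
Product: 3 × 3 = 9 ≡ 9 (mod 11)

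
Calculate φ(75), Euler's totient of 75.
40

75 = 3 × 5^2
φ(n) = n × ∏(1 - 1/p) for each prime p dividing n
φ(75) = 75 × (1 - 1/3) × (1 - 1/5) = 40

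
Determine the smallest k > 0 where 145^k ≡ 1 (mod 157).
6

157 is prime, so ord(145) divides φ(157) = 156.
Divisors of 156: 1, 2, 3, 4, 6, 12, 13, 26, 39, 52, 78, 156.
Repeated squaring: 145^1 ≡ 145, 145^2 ≡ 144, 145^4 ≡ 12, 145^8 ≡ 144, 145^16 ≡ 12, 145^32 ≡ 144, 145^64 ≡ 12, 145^128 ≡ 144 (mod 157).
Test 145^d mod 157 for each divisor d in increasing order:
145^1 ≡ 145
145^2 ≡ 144
145^3 = 145^2·145^1 ≡ 156
145^4 ≡ 12
145^6 = 145^4·145^2 ≡ 1  ← first divisor giving 1
The order is 6.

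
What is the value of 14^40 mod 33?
1

Repeated squaring. Binary of 40 = 101000.
14^1 ≡ 14 (mod 33); 14^2 ≡ 31 (mod 33); 14^4 ≡ 4 (mod 33); 14^8 ≡ 16 (mod 33); 14^16 ≡ 25 (mod 33); 14^32 ≡ 31 (mod 33)
14^40 = 14^8 × 14^32 ≡ 1 (mod 33)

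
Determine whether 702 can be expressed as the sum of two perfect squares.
Not possible

Factorization: 702 = 2 × 3^3 × 13
By Fermat: n is sum of two squares iff every prime p ≡ 3 (mod 4) appears to even power.
Prime(s) ≡ 3 (mod 4) with odd exponent: [(3, 3)]
Therefore 702 cannot be expressed as a² + b².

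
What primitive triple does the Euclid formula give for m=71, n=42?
(3277, 5964, 6805)

Euclid's formula: a = m² - n², b = 2mn, c = m² + n²
m = 71, n = 42
a = 71² - 42² = 5041 - 1764 = 3277
b = 2 × 71 × 42 = 5964
c = 71² + 42² = 5041 + 1764 = 6805
Verification: 3277² + 5964² = 10738729 + 35569296 = 46308025 = 6805² ✓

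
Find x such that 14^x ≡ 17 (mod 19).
4

Baby-step giant-step with step n = ⌈√19⌉ = 5.
Baby steps 14^j mod 19 (j:value) for j=0..4: 0:1, 1:14, 2:6, 3:8, 4:17.
h = 17 is already in the table at j=4, so x = 4.
Check: 14^4 ≡ 17 (mod 19).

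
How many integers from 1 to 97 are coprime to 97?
96

97 = 97
φ(n) = n × ∏(1 - 1/p) for each prime p dividing n
φ(97) = 97 × (1 - 1/97) = 96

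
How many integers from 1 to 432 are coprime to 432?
144

432 = 2^4 × 3^3
φ(n) = n × ∏(1 - 1/p) for each prime p dividing n
φ(432) = 432 × (1 - 1/2) × (1 - 1/3) = 144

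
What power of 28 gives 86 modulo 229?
21

Baby-step giant-step with step n = ⌈√229⌉ = 16.
Baby steps 28^j mod 229 (j:value) for j=0..15: 0:1, 1:28, 2:97, 3:197, 4:20, 5:102, 6:108, 7:47, 8:171, 9:208, 10:99, 11:24, 12:214, 13:38, 14:148, 15:22.
Giant-step multiplier: 28^(-16) ≡ 28^(228-16) = 28^212 ≡ 129 (mod 229).
Giant steps γ_i = 86·129^i mod 229: γ_0=86, γ_1=102 (in table at j=5).
x = i·n + j = 1·16 + 5 = 21.
Check: 28^21 ≡ 86 (mod 229).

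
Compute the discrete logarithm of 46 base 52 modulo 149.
104

Baby-step giant-step with step n = ⌈√149⌉ = 13.
Baby steps 52^j mod 149 (j:value) for j=0..12: 0:1, 1:52, 2:22, 3:101, 4:37, 5:136, 6:69, 7:12, 8:28, 9:115, 10:20, 11:146, 12:142.
Giant-step multiplier: 52^(-13) ≡ 52^(148-13) = 52^135 ≡ 79 (mod 149).
Giant steps γ_i = 46·79^i mod 149: γ_0=46, γ_1=58, γ_2=112, γ_3=57, γ_4=33, γ_5=74, γ_6=35, γ_7=83, γ_8=1 (in table at j=0).
x = i·n + j = 8·13 + 0 = 104.
Check: 52^104 ≡ 46 (mod 149).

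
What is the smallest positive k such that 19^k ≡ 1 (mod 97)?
32

97 is prime, so ord(19) divides φ(97) = 96.
Divisors of 96: 1, 2, 3, 4, 6, 8, 12, 16, 24, 32, 48, 96.
Repeated squaring: 19^1 ≡ 19, 19^2 ≡ 70, 19^4 ≡ 50, 19^8 ≡ 75, 19^16 ≡ 96, 19^32 ≡ 1, 19^64 ≡ 1 (mod 97).
Test 19^d mod 97 for each divisor d in increasing order:
19^1 ≡ 19
19^2 ≡ 70
19^3 = 19^2·19^1 ≡ 69
19^4 ≡ 50
19^6 = 19^4·19^2 ≡ 8
19^8 ≡ 75
19^12 = 19^8·19^4 ≡ 64
19^16 ≡ 96
19^24 = 19^16·19^8 ≡ 22
19^32 ≡ 1  ← first divisor giving 1
The order is 32.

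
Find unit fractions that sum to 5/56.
1/12 + 1/168

Greedy algorithm:
5/56: ceiling(56/5) = 12, use 1/12
1/168: ceiling(168/1) = 168, use 1/168
Result: 5/56 = 1/12 + 1/168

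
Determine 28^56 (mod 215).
6

Repeated squaring. Binary of 56 = 111000.
28^1 ≡ 28 (mod 215); 28^2 ≡ 139 (mod 215); 28^4 ≡ 186 (mod 215); 28^8 ≡ 196 (mod 215); 28^16 ≡ 146 (mod 215); 28^32 ≡ 31 (mod 215)
28^56 = 28^8 × 28^16 × 28^32 ≡ 6 (mod 215)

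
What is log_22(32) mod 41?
10

Baby-step giant-step with step n = ⌈√41⌉ = 7.
Baby steps 22^j mod 41 (j:value) for j=0..6: 0:1, 1:22, 2:33, 3:29, 4:23, 5:14, 6:21.
Giant-step multiplier: 22^(-7) ≡ 22^(40-7) = 22^33 ≡ 15 (mod 41).
Giant steps γ_i = 32·15^i mod 41: γ_0=32, γ_1=29 (in table at j=3).
x = i·n + j = 1·7 + 3 = 10.
Check: 22^10 ≡ 32 (mod 41).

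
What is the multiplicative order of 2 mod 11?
10

11 is prime, so ord(2) divides φ(11) = 10.
Divisors of 10: 1, 2, 5, 10.
Repeated squaring: 2^1 ≡ 2, 2^2 ≡ 4, 2^4 ≡ 5, 2^8 ≡ 3 (mod 11).
Test 2^d mod 11 for each divisor d in increasing order:
2^1 ≡ 2
2^2 ≡ 4
2^5 = 2^4·2^1 ≡ 10
2^10 = 2^8·2^2 ≡ 1  ← first divisor giving 1
The order is 10.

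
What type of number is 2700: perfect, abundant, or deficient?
abundant

Proper divisors of 2700: sum = 1 + 2 + 3 + 4 + 5 + 6 + 9 + 10 + ... + 540 + 675 + 900 + 1350 (35 divisors) = 5980
Since 5980 > 2700, 2700 is abundant.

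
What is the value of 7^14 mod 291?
169

Repeated squaring. Binary of 14 = 1110.
7^1 ≡ 7 (mod 291); 7^2 ≡ 49 (mod 291); 7^4 ≡ 73 (mod 291); 7^8 ≡ 91 (mod 291)
7^14 = 7^2 × 7^4 × 7^8 ≡ 169 (mod 291)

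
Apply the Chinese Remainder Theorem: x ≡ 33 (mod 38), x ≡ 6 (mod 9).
33

Using Chinese Remainder Theorem:
M = 38 × 9 = 342
M1 = 9, M2 = 38
y1 = 9^(-1) mod 38 = 17
y2 = 38^(-1) mod 9 = 5
x = (33×9×17 + 6×38×5) mod 342 = 33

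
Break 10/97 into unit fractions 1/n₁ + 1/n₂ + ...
1/10 + 1/324 + 1/157140

Greedy algorithm:
10/97: ceiling(97/10) = 10, use 1/10
3/970: ceiling(970/3) = 324, use 1/324
1/157140: ceiling(157140/1) = 157140, use 1/157140
Result: 10/97 = 1/10 + 1/324 + 1/157140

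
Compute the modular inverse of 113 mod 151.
147

gcd(113, 151) = 1, so the inverse exists.
Extended Euclidean algorithm on (151, 113):
151 = 1 × 113 + 38  ⟹  38 = (1)·151 + (-1)·113
113 = 2 × 38 + 37  ⟹  37 = (-2)·151 + (3)·113
38 = 1 × 37 + 1  ⟹  1 = (3)·151 + (-4)·113
So (-4)·113 ≡ 1 (mod 151), i.e. 113^(-1) ≡ -4 ≡ 147 (mod 151).
Check: 113 × 147 = 16611 ≡ 1 (mod 151)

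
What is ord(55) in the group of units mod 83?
82

83 is prime, so ord(55) divides φ(83) = 82.
Divisors of 82: 1, 2, 41, 82.
Repeated squaring: 55^1 ≡ 55, 55^2 ≡ 37, 55^4 ≡ 41, 55^8 ≡ 21, 55^16 ≡ 26, 55^32 ≡ 12, 55^64 ≡ 61 (mod 83).
Test 55^d mod 83 for each divisor d in increasing order:
55^1 ≡ 55
55^2 ≡ 37
55^41 = 55^32·55^8·55^1 ≡ 82
55^82 = 55^64·55^16·55^2 ≡ 1  ← first divisor giving 1
The order is 82.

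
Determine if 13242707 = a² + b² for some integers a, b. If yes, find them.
Not possible

Factorization: 13242707 = 37 × 71^3
By Fermat: n is sum of two squares iff every prime p ≡ 3 (mod 4) appears to even power.
Prime(s) ≡ 3 (mod 4) with odd exponent: [(71, 3)]
Therefore 13242707 cannot be expressed as a² + b².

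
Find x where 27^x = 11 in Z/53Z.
46

Baby-step giant-step with step n = ⌈√53⌉ = 8.
Baby steps 27^j mod 53 (j:value) for j=0..7: 0:1, 1:27, 2:40, 3:20, 4:10, 5:5, 6:29, 7:41.
Giant-step multiplier: 27^(-8) ≡ 27^(52-8) = 27^44 ≡ 44 (mod 53).
Giant steps γ_i = 11·44^i mod 53: γ_0=11, γ_1=7, γ_2=43, γ_3=37, γ_4=38, γ_5=29 (in table at j=6).
x = i·n + j = 5·8 + 6 = 46.
Check: 27^46 ≡ 11 (mod 53).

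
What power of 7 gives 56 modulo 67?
4

Baby-step giant-step with step n = ⌈√67⌉ = 9.
Baby steps 7^j mod 67 (j:value) for j=0..8: 0:1, 1:7, 2:49, 3:8, 4:56, 5:57, 6:64, 7:46, 8:54.
h = 56 is already in the table at j=4, so x = 4.
Check: 7^4 ≡ 56 (mod 67).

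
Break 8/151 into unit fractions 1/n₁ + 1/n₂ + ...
1/19 + 1/2869

Greedy algorithm:
8/151: ceiling(151/8) = 19, use 1/19
1/2869: ceiling(2869/1) = 2869, use 1/2869
Result: 8/151 = 1/19 + 1/2869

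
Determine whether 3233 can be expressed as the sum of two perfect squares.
23² + 52² (a=23, b=52)

Factorization: 3233 = 53 × 61
By Fermat: n is sum of two squares iff every prime p ≡ 3 (mod 4) appears to even power.
All primes ≡ 3 (mod 4) appear to even power.
Search a = 0, 1, 2, … for 3233 - a² a perfect square: first hit at a = 23: 3233 - 529 = 2704 = 52².
3233 = 23² + 52² = 529 + 2704 ✓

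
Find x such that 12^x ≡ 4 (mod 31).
12

Baby-step giant-step with step n = ⌈√31⌉ = 6.
Baby steps 12^j mod 31 (j:value) for j=0..5: 0:1, 1:12, 2:20, 3:23, 4:28, 5:26.
Giant-step multiplier: 12^(-6) ≡ 12^(30-6) = 12^24 ≡ 16 (mod 31).
Giant steps γ_i = 4·16^i mod 31: γ_0=4, γ_1=2, γ_2=1 (in table at j=0).
x = i·n + j = 2·6 + 0 = 12.
Check: 12^12 ≡ 4 (mod 31).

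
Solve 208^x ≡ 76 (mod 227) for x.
194

Baby-step giant-step with step n = ⌈√227⌉ = 16.
Baby steps 208^j mod 227 (j:value) for j=0..15: 0:1, 1:208, 2:134, 3:178, 4:23, 5:17, 6:131, 7:8, 8:75, 9:164, 10:62, 11:184, 12:136, 13:140, 14:64, 15:146.
Giant-step multiplier: 208^(-16) ≡ 208^(226-16) = 208^210 ≡ 59 (mod 227).
Giant steps γ_i = 76·59^i mod 227: γ_0=76, γ_1=171, γ_2=101, γ_3=57, γ_4=185, γ_5=19, γ_6=213, γ_7=82, γ_8=71, γ_9=103, γ_10=175, γ_11=110, γ_12=134 (in table at j=2).
x = i·n + j = 12·16 + 2 = 194.
Check: 208^194 ≡ 76 (mod 227).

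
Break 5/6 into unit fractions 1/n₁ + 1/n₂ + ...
1/2 + 1/3

Greedy algorithm:
5/6: ceiling(6/5) = 2, use 1/2
1/3: ceiling(3/1) = 3, use 1/3
Result: 5/6 = 1/2 + 1/3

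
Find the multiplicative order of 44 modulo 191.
190

191 is prime, so ord(44) divides φ(191) = 190.
Divisors of 190: 1, 2, 5, 10, 19, 38, 95, 190.
Repeated squaring: 44^1 ≡ 44, 44^2 ≡ 26, 44^4 ≡ 103, 44^8 ≡ 104, 44^16 ≡ 120, 44^32 ≡ 75, 44^64 ≡ 86, 44^128 ≡ 138 (mod 191).
Test 44^d mod 191 for each divisor d in increasing order:
44^1 ≡ 44
44^2 ≡ 26
44^5 = 44^4·44^1 ≡ 139
44^10 = 44^8·44^2 ≡ 30
44^19 = 44^16·44^2·44^1 ≡ 142
44^38 = 44^32·44^4·44^2 ≡ 109
44^95 = 44^64·44^16·44^8·44^4·44^2·44^1 ≡ 190
44^190 = 44^128·44^32·44^16·44^8·44^4·44^2 ≡ 1  ← first divisor giving 1
The order is 190.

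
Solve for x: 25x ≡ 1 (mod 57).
16

gcd(25, 57) = 1, so the inverse exists.
Extended Euclidean algorithm on (57, 25):
57 = 2 × 25 + 7  ⟹  7 = (1)·57 + (-2)·25
25 = 3 × 7 + 4  ⟹  4 = (-3)·57 + (7)·25
7 = 1 × 4 + 3  ⟹  3 = (4)·57 + (-9)·25
4 = 1 × 3 + 1  ⟹  1 = (-7)·57 + (16)·25
So (16)·25 ≡ 1 (mod 57), i.e. 25^(-1) ≡ 16 (mod 57).
Check: 25 × 16 = 400 ≡ 1 (mod 57)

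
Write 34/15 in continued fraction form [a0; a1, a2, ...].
[2; 3, 1, 3]

Euclidean algorithm steps:
34 = 2 × 15 + 4
15 = 3 × 4 + 3
4 = 1 × 3 + 1
3 = 3 × 1 + 0
Continued fraction: [2; 3, 1, 3]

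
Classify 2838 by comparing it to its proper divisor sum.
abundant

Proper divisors of 2838: sum = 1 + 2 + 3 + 6 + 11 + 22 + 33 + 43 + 66 + 86 + 129 + 258 + 473 + 946 + 1419 = 3498
Since 3498 > 2838, 2838 is abundant.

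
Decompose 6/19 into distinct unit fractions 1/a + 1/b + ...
1/4 + 1/16 + 1/304

Greedy algorithm:
6/19: ceiling(19/6) = 4, use 1/4
5/76: ceiling(76/5) = 16, use 1/16
1/304: ceiling(304/1) = 304, use 1/304
Result: 6/19 = 1/4 + 1/16 + 1/304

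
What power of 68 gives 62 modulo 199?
54

Baby-step giant-step with step n = ⌈√199⌉ = 15.
Baby steps 68^j mod 199 (j:value) for j=0..14: 0:1, 1:68, 2:47, 3:12, 4:20, 5:166, 6:144, 7:41, 8:2, 9:136, 10:94, 11:24, 12:40, 13:133, 14:89.
Giant-step multiplier: 68^(-15) ≡ 68^(198-15) = 68^183 ≡ 17 (mod 199).
Giant steps γ_i = 62·17^i mod 199: γ_0=62, γ_1=59, γ_2=8, γ_3=136 (in table at j=9).
x = i·n + j = 3·15 + 9 = 54.
Check: 68^54 ≡ 62 (mod 199).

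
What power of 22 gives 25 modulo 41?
36

Baby-step giant-step with step n = ⌈√41⌉ = 7.
Baby steps 22^j mod 41 (j:value) for j=0..6: 0:1, 1:22, 2:33, 3:29, 4:23, 5:14, 6:21.
Giant-step multiplier: 22^(-7) ≡ 22^(40-7) = 22^33 ≡ 15 (mod 41).
Giant steps γ_i = 25·15^i mod 41: γ_0=25, γ_1=6, γ_2=8, γ_3=38, γ_4=37, γ_5=22 (in table at j=1).
x = i·n + j = 5·7 + 1 = 36.
Check: 22^36 ≡ 25 (mod 41).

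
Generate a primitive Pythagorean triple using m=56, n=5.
(3111, 560, 3161)

Euclid's formula: a = m² - n², b = 2mn, c = m² + n²
m = 56, n = 5
a = 56² - 5² = 3136 - 25 = 3111
b = 2 × 56 × 5 = 560
c = 56² + 5² = 3136 + 25 = 3161
Verification: 3111² + 560² = 9678321 + 313600 = 9991921 = 3161² ✓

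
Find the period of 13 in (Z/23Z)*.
11

23 is prime, so ord(13) divides φ(23) = 22.
Divisors of 22: 1, 2, 11, 22.
Repeated squaring: 13^1 ≡ 13, 13^2 ≡ 8, 13^4 ≡ 18, 13^8 ≡ 2, 13^16 ≡ 4 (mod 23).
Test 13^d mod 23 for each divisor d in increasing order:
13^1 ≡ 13
13^2 ≡ 8
13^11 = 13^8·13^2·13^1 ≡ 1  ← first divisor giving 1
The order is 11.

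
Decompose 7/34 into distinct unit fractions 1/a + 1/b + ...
1/5 + 1/170

Greedy algorithm:
7/34: ceiling(34/7) = 5, use 1/5
1/170: ceiling(170/1) = 170, use 1/170
Result: 7/34 = 1/5 + 1/170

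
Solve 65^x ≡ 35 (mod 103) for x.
35

Baby-step giant-step with step n = ⌈√103⌉ = 11.
Baby steps 65^j mod 103 (j:value) for j=0..10: 0:1, 1:65, 2:2, 3:27, 4:4, 5:54, 6:8, 7:5, 8:16, 9:10, 10:32.
Giant-step multiplier: 65^(-11) ≡ 65^(102-11) = 65^91 ≡ 67 (mod 103).
Giant steps γ_i = 35·67^i mod 103: γ_0=35, γ_1=79, γ_2=40, γ_3=2 (in table at j=2).
x = i·n + j = 3·11 + 2 = 35.
Check: 65^35 ≡ 35 (mod 103).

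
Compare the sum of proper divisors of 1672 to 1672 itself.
abundant

Proper divisors of 1672: sum = 1 + 2 + 4 + 8 + 11 + 19 + 22 + 38 + 44 + 76 + 88 + 152 + 209 + 418 + 836 = 1928
Since 1928 > 1672, 1672 is abundant.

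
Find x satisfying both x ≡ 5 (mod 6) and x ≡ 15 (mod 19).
53

Using Chinese Remainder Theorem:
M = 6 × 19 = 114
M1 = 19, M2 = 6
y1 = 19^(-1) mod 6 = 1
y2 = 6^(-1) mod 19 = 16
x = (5×19×1 + 15×6×16) mod 114 = 53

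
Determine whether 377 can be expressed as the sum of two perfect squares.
4² + 19² (a=4, b=19)

Factorization: 377 = 13 × 29
By Fermat: n is sum of two squares iff every prime p ≡ 3 (mod 4) appears to even power.
All primes ≡ 3 (mod 4) appear to even power.
Search a = 0, 1, 2, … for 377 - a² a perfect square: first hit at a = 4: 377 - 16 = 361 = 19².
377 = 4² + 19² = 16 + 361 ✓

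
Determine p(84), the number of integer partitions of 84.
26543660

p(n) counts ways to write n as a sum of positive integers (order ignored).
Euler's pentagonal recurrence: p(k) = p(k-1) + p(k-2) - p(k-5) - p(k-7) + p(k-12) + p(k-15) - ... (offsets j(3j∓1)/2, signs ++--, p(0)=1, p(<0)=0).
DP table for k = 0..83: p(0)=1, p(1)=1, p(2)=2, p(3)=3, p(4)=5, p(5)=7, p(6)=11, p(7)=15, p(8)=22, p(9)=30, p(10)=42, p(11)=56, p(12)=77, p(13)=101, p(14)=135, p(15)=176, p(16)=231, p(17)=297, p(18)=385, p(19)=490, p(20)=627, p(21)=792, p(22)=1002, p(23)=1255, p(24)=1575, p(25)=1958, p(26)=2436, p(27)=3010, p(28)=3718, p(29)=4565, p(30)=5604, p(31)=6842, p(32)=8349, p(33)=10143, p(34)=12310, p(35)=14883, p(36)=17977, p(37)=21637, p(38)=26015, p(39)=31185, p(40)=37338, p(41)=44583, p(42)=53174, p(43)=63261, p(44)=75175, p(45)=89134, p(46)=105558, p(47)=124754, p(48)=147273, p(49)=173525, p(50)=204226, p(51)=239943, p(52)=281589, p(53)=329931, p(54)=386155, p(55)=451276, p(56)=526823, p(57)=614154, p(58)=715220, p(59)=831820, p(60)=966467, p(61)=1121505, p(62)=1300156, p(63)=1505499, p(64)=1741630, p(65)=2012558, p(66)=2323520, p(67)=2679689, p(68)=3087735, p(69)=3554345, p(70)=4087968, p(71)=4697205, p(72)=5392783, p(73)=6185689, p(74)=7089500, p(75)=8118264, p(76)=9289091, p(77)=10619863, p(78)=12132164, p(79)=13848650, p(80)=15796476, p(81)=18004327, p(82)=20506255, p(83)=23338469.
Final step: p(84) = p(83) + p(82) - p(79) - p(77) + p(72) + p(69) - p(62) - p(58) + p(49) + p(44) - p(33) - p(27) + p(14) + p(7)
= 23338469 + 20506255 - 13848650 - 10619863 + 5392783 + 3554345 - 1300156 - 715220 + 173525 + 75175 - 10143 - 3010 + 135 + 15
= 26543660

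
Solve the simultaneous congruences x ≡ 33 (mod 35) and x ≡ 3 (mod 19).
383

Using Chinese Remainder Theorem:
M = 35 × 19 = 665
M1 = 19, M2 = 35
y1 = 19^(-1) mod 35 = 24
y2 = 35^(-1) mod 19 = 6
x = (33×19×24 + 3×35×6) mod 665 = 383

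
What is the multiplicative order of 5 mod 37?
36

37 is prime, so ord(5) divides φ(37) = 36.
Divisors of 36: 1, 2, 3, 4, 6, 9, 12, 18, 36.
Repeated squaring: 5^1 ≡ 5, 5^2 ≡ 25, 5^4 ≡ 33, 5^8 ≡ 16, 5^16 ≡ 34, 5^32 ≡ 9 (mod 37).
Test 5^d mod 37 for each divisor d in increasing order:
5^1 ≡ 5
5^2 ≡ 25
5^3 = 5^2·5^1 ≡ 14
5^4 ≡ 33
5^6 = 5^4·5^2 ≡ 11
5^9 = 5^8·5^1 ≡ 6
5^12 = 5^8·5^4 ≡ 10
5^18 = 5^16·5^2 ≡ 36
5^36 = 5^32·5^4 ≡ 1  ← first divisor giving 1
The order is 36.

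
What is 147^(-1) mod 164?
135

gcd(147, 164) = 1, so the inverse exists.
Extended Euclidean algorithm on (164, 147):
164 = 1 × 147 + 17  ⟹  17 = (1)·164 + (-1)·147
147 = 8 × 17 + 11  ⟹  11 = (-8)·164 + (9)·147
17 = 1 × 11 + 6  ⟹  6 = (9)·164 + (-10)·147
11 = 1 × 6 + 5  ⟹  5 = (-17)·164 + (19)·147
6 = 1 × 5 + 1  ⟹  1 = (26)·164 + (-29)·147
So (-29)·147 ≡ 1 (mod 164), i.e. 147^(-1) ≡ -29 ≡ 135 (mod 164).
Check: 147 × 135 = 19845 ≡ 1 (mod 164)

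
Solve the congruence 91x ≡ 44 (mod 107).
x ≡ 24 (mod 107)

gcd(91, 107) = 1, which divides 44, so solutions exist.
Find 91^(-1) mod 107 by the extended Euclidean algorithm:
107 = 1 × 91 + 16  ⟹  16 = (1)·107 + (-1)·91
91 = 5 × 16 + 11  ⟹  11 = (-5)·107 + (6)·91
16 = 1 × 11 + 5  ⟹  5 = (6)·107 + (-7)·91
11 = 2 × 5 + 1  ⟹  1 = (-17)·107 + (20)·91
So (20)·91 ≡ 1 (mod 107), i.e. 91^(-1) ≡ 20 (mod 107).
x ≡ 20 × 44 = 880 ≡ 24 (mod 107).
Check: 91 × 24 = 2184 ≡ 44 (mod 107).
Unique solution: x ≡ 24 (mod 107)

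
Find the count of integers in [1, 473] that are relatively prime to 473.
420

473 = 11 × 43
φ(n) = n × ∏(1 - 1/p) for each prime p dividing n
φ(473) = 473 × (1 - 1/11) × (1 - 1/43) = 420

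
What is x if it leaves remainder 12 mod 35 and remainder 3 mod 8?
187

Using Chinese Remainder Theorem:
M = 35 × 8 = 280
M1 = 8, M2 = 35
y1 = 8^(-1) mod 35 = 22
y2 = 35^(-1) mod 8 = 3
x = (12×8×22 + 3×35×3) mod 280 = 187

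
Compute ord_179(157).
178

179 is prime, so ord(157) divides φ(179) = 178.
Divisors of 178: 1, 2, 89, 178.
Repeated squaring: 157^1 ≡ 157, 157^2 ≡ 126, 157^4 ≡ 124, 157^8 ≡ 161, 157^16 ≡ 145, 157^32 ≡ 82, 157^64 ≡ 101, 157^128 ≡ 177 (mod 179).
Test 157^d mod 179 for each divisor d in increasing order:
157^1 ≡ 157
157^2 ≡ 126
157^89 = 157^64·157^16·157^8·157^1 ≡ 178
157^178 = 157^128·157^32·157^16·157^2 ≡ 1  ← first divisor giving 1
The order is 178.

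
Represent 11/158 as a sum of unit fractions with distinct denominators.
1/15 + 1/339 + 1/267810

Greedy algorithm:
11/158: ceiling(158/11) = 15, use 1/15
7/2370: ceiling(2370/7) = 339, use 1/339
1/267810: ceiling(267810/1) = 267810, use 1/267810
Result: 11/158 = 1/15 + 1/339 + 1/267810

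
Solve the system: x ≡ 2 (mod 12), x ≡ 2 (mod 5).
2

Using Chinese Remainder Theorem:
M = 12 × 5 = 60
M1 = 5, M2 = 12
y1 = 5^(-1) mod 12 = 5
y2 = 12^(-1) mod 5 = 3
x = (2×5×5 + 2×12×3) mod 60 = 2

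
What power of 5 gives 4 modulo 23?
4

Baby-step giant-step with step n = ⌈√23⌉ = 5.
Baby steps 5^j mod 23 (j:value) for j=0..4: 0:1, 1:5, 2:2, 3:10, 4:4.
h = 4 is already in the table at j=4, so x = 4.
Check: 5^4 ≡ 4 (mod 23).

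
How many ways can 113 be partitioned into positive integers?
851376628

p(n) counts ways to write n as a sum of positive integers (order ignored).
Euler's pentagonal recurrence: p(k) = p(k-1) + p(k-2) - p(k-5) - p(k-7) + p(k-12) + p(k-15) - ... (offsets j(3j∓1)/2, signs ++--, p(0)=1, p(<0)=0).
DP table for k = 0..112: p(0)=1, p(1)=1, p(2)=2, p(3)=3, p(4)=5, p(5)=7, p(6)=11, p(7)=15, p(8)=22, p(9)=30, p(10)=42, p(11)=56, p(12)=77, p(13)=101, p(14)=135, p(15)=176, p(16)=231, p(17)=297, p(18)=385, p(19)=490, p(20)=627, p(21)=792, p(22)=1002, p(23)=1255, p(24)=1575, p(25)=1958, p(26)=2436, p(27)=3010, p(28)=3718, p(29)=4565, p(30)=5604, p(31)=6842, p(32)=8349, p(33)=10143, p(34)=12310, p(35)=14883, p(36)=17977, p(37)=21637, p(38)=26015, p(39)=31185, p(40)=37338, p(41)=44583, p(42)=53174, p(43)=63261, p(44)=75175, p(45)=89134, p(46)=105558, p(47)=124754, p(48)=147273, p(49)=173525, p(50)=204226, p(51)=239943, p(52)=281589, p(53)=329931, p(54)=386155, p(55)=451276, p(56)=526823, p(57)=614154, p(58)=715220, p(59)=831820, p(60)=966467, p(61)=1121505, p(62)=1300156, p(63)=1505499, p(64)=1741630, p(65)=2012558, p(66)=2323520, p(67)=2679689, p(68)=3087735, p(69)=3554345, p(70)=4087968, p(71)=4697205, p(72)=5392783, p(73)=6185689, p(74)=7089500, p(75)=8118264, p(76)=9289091, p(77)=10619863, p(78)=12132164, p(79)=13848650, p(80)=15796476, p(81)=18004327, p(82)=20506255, p(83)=23338469, p(84)=26543660, p(85)=30167357, p(86)=34262962, p(87)=38887673, p(88)=44108109, p(89)=49995925, p(90)=56634173, p(91)=64112359, p(92)=72533807, p(93)=82010177, p(94)=92669720, p(95)=104651419, p(96)=118114304, p(97)=133230930, p(98)=150198136, p(99)=169229875, p(100)=190569292, p(101)=214481126, p(102)=241265379, p(103)=271248950, p(104)=304801365, p(105)=342325709, p(106)=384276336, p(107)=431149389, p(108)=483502844, p(109)=541946240, p(110)=607163746, p(111)=679903203, p(112)=761002156.
Final step: p(113) = p(112) + p(111) - p(108) - p(106) + p(101) + p(98) - p(91) - p(87) + p(78) + p(73) - p(62) - p(56) + p(43) + p(36) - p(21) - p(13)
= 761002156 + 679903203 - 483502844 - 384276336 + 214481126 + 150198136 - 64112359 - 38887673 + 12132164 + 6185689 - 1300156 - 526823 + 63261 + 17977 - 792 - 101
= 851376628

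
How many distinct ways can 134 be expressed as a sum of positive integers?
8149040695

p(n) counts ways to write n as a sum of positive integers (order ignored).
Euler's pentagonal recurrence: p(k) = p(k-1) + p(k-2) - p(k-5) - p(k-7) + p(k-12) + p(k-15) - ... (offsets j(3j∓1)/2, signs ++--, p(0)=1, p(<0)=0).
DP table for k = 0..133: p(0)=1, p(1)=1, p(2)=2, p(3)=3, p(4)=5, p(5)=7, p(6)=11, p(7)=15, p(8)=22, p(9)=30, p(10)=42, p(11)=56, p(12)=77, p(13)=101, p(14)=135, p(15)=176, p(16)=231, p(17)=297, p(18)=385, p(19)=490, p(20)=627, p(21)=792, p(22)=1002, p(23)=1255, p(24)=1575, p(25)=1958, p(26)=2436, p(27)=3010, p(28)=3718, p(29)=4565, p(30)=5604, p(31)=6842, p(32)=8349, p(33)=10143, p(34)=12310, p(35)=14883, p(36)=17977, p(37)=21637, p(38)=26015, p(39)=31185, p(40)=37338, p(41)=44583, p(42)=53174, p(43)=63261, p(44)=75175, p(45)=89134, p(46)=105558, p(47)=124754, p(48)=147273, p(49)=173525, p(50)=204226, p(51)=239943, p(52)=281589, p(53)=329931, p(54)=386155, p(55)=451276, p(56)=526823, p(57)=614154, p(58)=715220, p(59)=831820, p(60)=966467, p(61)=1121505, p(62)=1300156, p(63)=1505499, p(64)=1741630, p(65)=2012558, p(66)=2323520, p(67)=2679689, p(68)=3087735, p(69)=3554345, p(70)=4087968, p(71)=4697205, p(72)=5392783, p(73)=6185689, p(74)=7089500, p(75)=8118264, p(76)=9289091, p(77)=10619863, p(78)=12132164, p(79)=13848650, p(80)=15796476, p(81)=18004327, p(82)=20506255, p(83)=23338469, p(84)=26543660, p(85)=30167357, p(86)=34262962, p(87)=38887673, p(88)=44108109, p(89)=49995925, p(90)=56634173, p(91)=64112359, p(92)=72533807, p(93)=82010177, p(94)=92669720, p(95)=104651419, p(96)=118114304, p(97)=133230930, p(98)=150198136, p(99)=169229875, p(100)=190569292, p(101)=214481126, p(102)=241265379, p(103)=271248950, p(104)=304801365, p(105)=342325709, p(106)=384276336, p(107)=431149389, p(108)=483502844, p(109)=541946240, p(110)=607163746, p(111)=679903203, p(112)=761002156, p(113)=851376628, p(114)=952050665, p(115)=1064144451, p(116)=1188908248, p(117)=1327710076, p(118)=1482074143, p(119)=1653668665, p(120)=1844349560, p(121)=2056148051, p(122)=2291320912, p(123)=2552338241, p(124)=2841940500, p(125)=3163127352, p(126)=3519222692, p(127)=3913864295, p(128)=4351078600, p(129)=4835271870, p(130)=5371315400, p(131)=5964539504, p(132)=6620830889, p(133)=7346629512.
Final step: p(134) = p(133) + p(132) - p(129) - p(127) + p(122) + p(119) - p(112) - p(108) + p(99) + p(94) - p(83) - p(77) + p(64) + p(57) - p(42) - p(34) + p(17) + p(8)
= 7346629512 + 6620830889 - 4835271870 - 3913864295 + 2291320912 + 1653668665 - 761002156 - 483502844 + 169229875 + 92669720 - 23338469 - 10619863 + 1741630 + 614154 - 53174 - 12310 + 297 + 22
= 8149040695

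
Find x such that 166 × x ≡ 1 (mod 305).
226

gcd(166, 305) = 1, so the inverse exists.
Extended Euclidean algorithm on (305, 166):
305 = 1 × 166 + 139  ⟹  139 = (1)·305 + (-1)·166
166 = 1 × 139 + 27  ⟹  27 = (-1)·305 + (2)·166
139 = 5 × 27 + 4  ⟹  4 = (6)·305 + (-11)·166
27 = 6 × 4 + 3  ⟹  3 = (-37)·305 + (68)·166
4 = 1 × 3 + 1  ⟹  1 = (43)·305 + (-79)·166
So (-79)·166 ≡ 1 (mod 305), i.e. 166^(-1) ≡ -79 ≡ 226 (mod 305).
Check: 166 × 226 = 37516 ≡ 1 (mod 305)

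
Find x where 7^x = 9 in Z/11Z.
8

Baby-step giant-step with step n = ⌈√11⌉ = 4.
Baby steps 7^j mod 11 (j:value) for j=0..3: 0:1, 1:7, 2:5, 3:2.
Giant-step multiplier: 7^(-4) ≡ 7^(10-4) = 7^6 ≡ 4 (mod 11).
Giant steps γ_i = 9·4^i mod 11: γ_0=9, γ_1=3, γ_2=1 (in table at j=0).
x = i·n + j = 2·4 + 0 = 8.
Check: 7^8 ≡ 9 (mod 11).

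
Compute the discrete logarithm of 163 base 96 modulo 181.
83

Baby-step giant-step with step n = ⌈√181⌉ = 14.
Baby steps 96^j mod 181 (j:value) for j=0..13: 0:1, 1:96, 2:166, 3:8, 4:44, 5:61, 6:64, 7:171, 8:126, 9:150, 10:101, 11:103, 12:114, 13:84.
Giant-step multiplier: 96^(-14) ≡ 96^(180-14) = 96^166 ≡ 143 (mod 181).
Giant steps γ_i = 163·143^i mod 181: γ_0=163, γ_1=141, γ_2=72, γ_3=160, γ_4=74, γ_5=84 (in table at j=13).
x = i·n + j = 5·14 + 13 = 83.
Check: 96^83 ≡ 163 (mod 181).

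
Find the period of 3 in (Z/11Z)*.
5

11 is prime, so ord(3) divides φ(11) = 10.
Divisors of 10: 1, 2, 5, 10.
Repeated squaring: 3^1 ≡ 3, 3^2 ≡ 9, 3^4 ≡ 4, 3^8 ≡ 5 (mod 11).
Test 3^d mod 11 for each divisor d in increasing order:
3^1 ≡ 3
3^2 ≡ 9
3^5 = 3^4·3^1 ≡ 1  ← first divisor giving 1
The order is 5.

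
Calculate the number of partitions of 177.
522115831195

p(n) counts ways to write n as a sum of positive integers (order ignored).
Euler's pentagonal recurrence: p(k) = p(k-1) + p(k-2) - p(k-5) - p(k-7) + p(k-12) + p(k-15) - ... (offsets j(3j∓1)/2, signs ++--, p(0)=1, p(<0)=0).
DP table for k = 0..176: p(0)=1, p(1)=1, p(2)=2, p(3)=3, p(4)=5, p(5)=7, p(6)=11, p(7)=15, p(8)=22, p(9)=30, p(10)=42, p(11)=56, p(12)=77, p(13)=101, p(14)=135, p(15)=176, p(16)=231, p(17)=297, p(18)=385, p(19)=490, p(20)=627, p(21)=792, p(22)=1002, p(23)=1255, p(24)=1575, p(25)=1958, p(26)=2436, p(27)=3010, p(28)=3718, p(29)=4565, p(30)=5604, p(31)=6842, p(32)=8349, p(33)=10143, p(34)=12310, p(35)=14883, p(36)=17977, p(37)=21637, p(38)=26015, p(39)=31185, p(40)=37338, p(41)=44583, p(42)=53174, p(43)=63261, p(44)=75175, p(45)=89134, p(46)=105558, p(47)=124754, p(48)=147273, p(49)=173525, p(50)=204226, p(51)=239943, p(52)=281589, p(53)=329931, p(54)=386155, p(55)=451276, p(56)=526823, p(57)=614154, p(58)=715220, p(59)=831820, p(60)=966467, p(61)=1121505, p(62)=1300156, p(63)=1505499, p(64)=1741630, p(65)=2012558, p(66)=2323520, p(67)=2679689, p(68)=3087735, p(69)=3554345, p(70)=4087968, p(71)=4697205, p(72)=5392783, p(73)=6185689, p(74)=7089500, p(75)=8118264, p(76)=9289091, p(77)=10619863, p(78)=12132164, p(79)=13848650, p(80)=15796476, p(81)=18004327, p(82)=20506255, p(83)=23338469, p(84)=26543660, p(85)=30167357, p(86)=34262962, p(87)=38887673, p(88)=44108109, p(89)=49995925, p(90)=56634173, p(91)=64112359, p(92)=72533807, p(93)=82010177, p(94)=92669720, p(95)=104651419, p(96)=118114304, p(97)=133230930, p(98)=150198136, p(99)=169229875, p(100)=190569292, p(101)=214481126, p(102)=241265379, p(103)=271248950, p(104)=304801365, p(105)=342325709, p(106)=384276336, p(107)=431149389, p(108)=483502844, p(109)=541946240, p(110)=607163746, p(111)=679903203, p(112)=761002156, p(113)=851376628, p(114)=952050665, p(115)=1064144451, p(116)=1188908248, p(117)=1327710076, p(118)=1482074143, p(119)=1653668665, p(120)=1844349560, p(121)=2056148051, p(122)=2291320912, p(123)=2552338241, p(124)=2841940500, p(125)=3163127352, p(126)=3519222692, p(127)=3913864295, p(128)=4351078600, p(129)=4835271870, p(130)=5371315400, p(131)=5964539504, p(132)=6620830889, p(133)=7346629512, p(134)=8149040695, p(135)=9035836076, p(136)=10015581680, p(137)=11097645016, p(138)=12292341831, p(139)=13610949895, p(140)=15065878135, p(141)=16670689208, p(142)=18440293320, p(143)=20390982757, p(144)=22540654445, p(145)=24908858009, p(146)=27517052599, p(147)=30388671978, p(148)=33549419497, p(149)=37027355200, p(150)=40853235313, p(151)=45060624582, p(152)=49686288421, p(153)=54770336324, p(154)=60356673280, p(155)=66493182097, p(156)=73232243759, p(157)=80630964769, p(158)=88751778802, p(159)=97662728555, p(160)=107438159466, p(161)=118159068427, p(162)=129913904637, p(163)=142798995930, p(164)=156919475295, p(165)=172389800255, p(166)=189334822579, p(167)=207890420102, p(168)=228204732751, p(169)=250438925115, p(170)=274768617130, p(171)=301384802048, p(172)=330495499613, p(173)=362326859895, p(174)=397125074750, p(175)=435157697830, p(176)=476715857290.
Final step: p(177) = p(176) + p(175) - p(172) - p(170) + p(165) + p(162) - p(155) - p(151) + p(142) + p(137) - p(126) - p(120) + p(107) + p(100) - p(85) - p(77) + p(60) + p(51) - p(32) - p(22) + p(1)
= 476715857290 + 435157697830 - 330495499613 - 274768617130 + 172389800255 + 129913904637 - 66493182097 - 45060624582 + 18440293320 + 11097645016 - 3519222692 - 1844349560 + 431149389 + 190569292 - 30167357 - 10619863 + 966467 + 239943 - 8349 - 1002 + 1
= 522115831195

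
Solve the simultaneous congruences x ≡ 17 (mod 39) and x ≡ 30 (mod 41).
563

Using Chinese Remainder Theorem:
M = 39 × 41 = 1599
M1 = 41, M2 = 39
y1 = 41^(-1) mod 39 = 20
y2 = 39^(-1) mod 41 = 20
x = (17×41×20 + 30×39×20) mod 1599 = 563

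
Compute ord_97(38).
96

97 is prime, so ord(38) divides φ(97) = 96.
Divisors of 96: 1, 2, 3, 4, 6, 8, 12, 16, 24, 32, 48, 96.
Repeated squaring: 38^1 ≡ 38, 38^2 ≡ 86, 38^4 ≡ 24, 38^8 ≡ 91, 38^16 ≡ 36, 38^32 ≡ 35, 38^64 ≡ 61 (mod 97).
Test 38^d mod 97 for each divisor d in increasing order:
38^1 ≡ 38
38^2 ≡ 86
38^3 = 38^2·38^1 ≡ 67
38^4 ≡ 24
38^6 = 38^4·38^2 ≡ 27
38^8 ≡ 91
38^12 = 38^8·38^4 ≡ 50
38^16 ≡ 36
38^24 = 38^16·38^8 ≡ 75
38^32 ≡ 35
38^48 = 38^32·38^16 ≡ 96
38^96 = 38^64·38^32 ≡ 1  ← first divisor giving 1
The order is 96.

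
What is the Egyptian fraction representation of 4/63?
1/16 + 1/1008

Greedy algorithm:
4/63: ceiling(63/4) = 16, use 1/16
1/1008: ceiling(1008/1) = 1008, use 1/1008
Result: 4/63 = 1/16 + 1/1008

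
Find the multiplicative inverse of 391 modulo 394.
131

gcd(391, 394) = 1, so the inverse exists.
Extended Euclidean algorithm on (394, 391):
394 = 1 × 391 + 3  ⟹  3 = (1)·394 + (-1)·391
391 = 130 × 3 + 1  ⟹  1 = (-130)·394 + (131)·391
So (131)·391 ≡ 1 (mod 394), i.e. 391^(-1) ≡ 131 (mod 394).
Check: 391 × 131 = 51221 ≡ 1 (mod 394)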